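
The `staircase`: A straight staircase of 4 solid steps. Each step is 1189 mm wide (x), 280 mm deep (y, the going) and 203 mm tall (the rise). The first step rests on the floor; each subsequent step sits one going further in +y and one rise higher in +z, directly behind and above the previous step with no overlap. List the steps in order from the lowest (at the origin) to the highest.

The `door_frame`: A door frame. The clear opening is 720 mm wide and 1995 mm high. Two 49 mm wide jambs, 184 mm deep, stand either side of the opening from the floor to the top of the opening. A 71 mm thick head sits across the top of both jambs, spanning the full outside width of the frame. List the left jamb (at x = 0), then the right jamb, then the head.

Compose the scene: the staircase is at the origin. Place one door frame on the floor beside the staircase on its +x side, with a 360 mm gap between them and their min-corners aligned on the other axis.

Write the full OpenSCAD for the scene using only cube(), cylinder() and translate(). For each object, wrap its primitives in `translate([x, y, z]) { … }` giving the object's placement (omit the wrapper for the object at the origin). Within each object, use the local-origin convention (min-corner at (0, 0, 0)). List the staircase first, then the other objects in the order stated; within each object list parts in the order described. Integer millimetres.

cube([1189, 280, 203]);
translate([0, 280, 203]) cube([1189, 280, 203]);
translate([0, 560, 406]) cube([1189, 280, 203]);
translate([0, 840, 609]) cube([1189, 280, 203]);
translate([1549, 0, 0]) {
  cube([49, 184, 1995]);
  translate([769, 0, 0]) cube([49, 184, 1995]);
  translate([0, 0, 1995]) cube([818, 184, 71]);
}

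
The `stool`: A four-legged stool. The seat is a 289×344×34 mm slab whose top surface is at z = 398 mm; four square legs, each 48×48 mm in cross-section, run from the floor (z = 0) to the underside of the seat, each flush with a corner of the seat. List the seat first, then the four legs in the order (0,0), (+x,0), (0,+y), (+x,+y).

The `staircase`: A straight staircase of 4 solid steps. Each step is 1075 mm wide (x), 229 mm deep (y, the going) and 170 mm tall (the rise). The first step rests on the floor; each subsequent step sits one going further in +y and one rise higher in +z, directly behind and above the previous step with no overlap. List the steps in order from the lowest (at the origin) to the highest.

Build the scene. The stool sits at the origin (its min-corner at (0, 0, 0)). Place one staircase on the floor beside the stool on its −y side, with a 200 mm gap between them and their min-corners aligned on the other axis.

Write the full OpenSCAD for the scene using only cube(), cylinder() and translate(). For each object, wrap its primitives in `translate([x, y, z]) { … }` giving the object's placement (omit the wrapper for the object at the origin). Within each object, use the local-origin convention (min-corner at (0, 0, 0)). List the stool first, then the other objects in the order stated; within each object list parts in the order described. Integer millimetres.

translate([0, 0, 364]) cube([289, 344, 34]);
cube([48, 48, 364]);
translate([241, 0, 0]) cube([48, 48, 364]);
translate([0, 296, 0]) cube([48, 48, 364]);
translate([241, 296, 0]) cube([48, 48, 364]);
translate([0, -1116, 0]) {
  cube([1075, 229, 170]);
  translate([0, 229, 170]) cube([1075, 229, 170]);
  translate([0, 458, 340]) cube([1075, 229, 170]);
  translate([0, 687, 510]) cube([1075, 229, 170]);
}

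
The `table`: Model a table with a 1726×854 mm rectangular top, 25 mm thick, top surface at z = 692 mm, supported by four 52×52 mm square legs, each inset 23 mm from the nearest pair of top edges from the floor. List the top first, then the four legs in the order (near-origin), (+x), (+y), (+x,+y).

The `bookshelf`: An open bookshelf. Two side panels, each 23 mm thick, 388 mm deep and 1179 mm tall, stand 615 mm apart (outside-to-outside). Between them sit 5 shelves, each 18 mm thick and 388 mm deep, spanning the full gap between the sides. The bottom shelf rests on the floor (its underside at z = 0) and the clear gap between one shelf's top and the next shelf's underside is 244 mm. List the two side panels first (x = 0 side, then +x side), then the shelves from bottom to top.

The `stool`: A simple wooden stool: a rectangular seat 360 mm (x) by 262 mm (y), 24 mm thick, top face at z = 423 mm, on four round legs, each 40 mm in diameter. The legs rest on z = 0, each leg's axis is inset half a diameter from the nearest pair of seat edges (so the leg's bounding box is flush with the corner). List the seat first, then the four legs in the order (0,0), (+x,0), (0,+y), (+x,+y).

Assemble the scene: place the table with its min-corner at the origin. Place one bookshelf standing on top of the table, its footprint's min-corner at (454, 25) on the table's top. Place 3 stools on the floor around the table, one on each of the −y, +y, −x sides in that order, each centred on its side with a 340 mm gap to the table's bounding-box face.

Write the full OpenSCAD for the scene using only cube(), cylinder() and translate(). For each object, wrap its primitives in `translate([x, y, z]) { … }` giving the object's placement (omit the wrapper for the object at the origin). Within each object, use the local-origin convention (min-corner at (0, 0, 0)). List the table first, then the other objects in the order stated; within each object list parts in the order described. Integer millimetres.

translate([0, 0, 667]) cube([1726, 854, 25]);
translate([23, 23, 0]) cube([52, 52, 667]);
translate([1651, 23, 0]) cube([52, 52, 667]);
translate([23, 779, 0]) cube([52, 52, 667]);
translate([1651, 779, 0]) cube([52, 52, 667]);
translate([454, 25, 692]) {
  cube([23, 388, 1179]);
  translate([592, 0, 0]) cube([23, 388, 1179]);
  translate([23, 0, 0]) cube([569, 388, 18]);
  translate([23, 0, 262]) cube([569, 388, 18]);
  translate([23, 0, 524]) cube([569, 388, 18]);
  translate([23, 0, 786]) cube([569, 388, 18]);
  translate([23, 0, 1048]) cube([569, 388, 18]);
}
translate([683, -602, 0]) {
  translate([0, 0, 399]) cube([360, 262, 24]);
  translate([20, 20, 0]) cylinder(h = 399, r = 20);
  translate([340, 20, 0]) cylinder(h = 399, r = 20);
  translate([20, 242, 0]) cylinder(h = 399, r = 20);
  translate([340, 242, 0]) cylinder(h = 399, r = 20);
}
translate([683, 1194, 0]) {
  translate([0, 0, 399]) cube([360, 262, 24]);
  translate([20, 20, 0]) cylinder(h = 399, r = 20);
  translate([340, 20, 0]) cylinder(h = 399, r = 20);
  translate([20, 242, 0]) cylinder(h = 399, r = 20);
  translate([340, 242, 0]) cylinder(h = 399, r = 20);
}
translate([-700, 296, 0]) {
  translate([0, 0, 399]) cube([360, 262, 24]);
  translate([20, 20, 0]) cylinder(h = 399, r = 20);
  translate([340, 20, 0]) cylinder(h = 399, r = 20);
  translate([20, 242, 0]) cylinder(h = 399, r = 20);
  translate([340, 242, 0]) cylinder(h = 399, r = 20);
}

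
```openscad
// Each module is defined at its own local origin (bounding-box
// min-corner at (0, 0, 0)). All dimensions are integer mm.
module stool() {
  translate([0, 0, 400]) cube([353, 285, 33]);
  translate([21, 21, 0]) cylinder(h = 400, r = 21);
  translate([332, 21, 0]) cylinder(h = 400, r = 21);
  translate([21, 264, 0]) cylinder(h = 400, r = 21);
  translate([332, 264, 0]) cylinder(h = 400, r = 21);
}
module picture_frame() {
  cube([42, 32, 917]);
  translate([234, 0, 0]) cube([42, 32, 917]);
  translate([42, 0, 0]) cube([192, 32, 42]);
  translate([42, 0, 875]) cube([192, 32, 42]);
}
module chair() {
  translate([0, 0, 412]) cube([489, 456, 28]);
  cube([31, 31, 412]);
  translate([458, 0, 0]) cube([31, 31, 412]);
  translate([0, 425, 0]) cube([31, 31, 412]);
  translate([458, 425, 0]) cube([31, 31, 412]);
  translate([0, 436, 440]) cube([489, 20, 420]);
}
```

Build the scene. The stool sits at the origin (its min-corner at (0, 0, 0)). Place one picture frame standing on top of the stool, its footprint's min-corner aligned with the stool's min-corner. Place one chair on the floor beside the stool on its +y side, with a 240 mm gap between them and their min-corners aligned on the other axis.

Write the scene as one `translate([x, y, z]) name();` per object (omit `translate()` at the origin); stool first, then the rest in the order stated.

stool();
translate([0, 0, 433]) picture_frame();
translate([0, 525, 0]) chair();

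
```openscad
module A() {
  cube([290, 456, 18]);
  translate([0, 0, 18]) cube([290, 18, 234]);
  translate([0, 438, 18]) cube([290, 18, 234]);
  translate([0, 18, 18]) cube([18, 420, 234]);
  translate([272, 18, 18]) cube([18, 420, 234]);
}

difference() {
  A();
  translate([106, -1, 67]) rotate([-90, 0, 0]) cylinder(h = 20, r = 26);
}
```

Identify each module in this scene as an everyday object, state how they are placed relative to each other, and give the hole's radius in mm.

A is an open box. The open box has a circular hole through its front wall. The hole's radius is 26 mm.

The subtracted cylinder has r = 26 mm.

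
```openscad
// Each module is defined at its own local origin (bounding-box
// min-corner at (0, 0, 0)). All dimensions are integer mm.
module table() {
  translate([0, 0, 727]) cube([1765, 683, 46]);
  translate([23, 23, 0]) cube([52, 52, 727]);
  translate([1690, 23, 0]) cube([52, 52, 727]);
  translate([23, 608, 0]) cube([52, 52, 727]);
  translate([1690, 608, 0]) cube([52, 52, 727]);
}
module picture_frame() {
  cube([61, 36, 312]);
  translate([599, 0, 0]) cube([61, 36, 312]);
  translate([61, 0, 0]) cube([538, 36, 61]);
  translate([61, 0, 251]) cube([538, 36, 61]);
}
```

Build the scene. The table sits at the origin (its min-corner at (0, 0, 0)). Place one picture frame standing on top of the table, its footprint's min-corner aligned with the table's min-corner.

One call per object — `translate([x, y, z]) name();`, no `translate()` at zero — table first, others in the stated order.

table();
translate([0, 0, 773]) picture_frame();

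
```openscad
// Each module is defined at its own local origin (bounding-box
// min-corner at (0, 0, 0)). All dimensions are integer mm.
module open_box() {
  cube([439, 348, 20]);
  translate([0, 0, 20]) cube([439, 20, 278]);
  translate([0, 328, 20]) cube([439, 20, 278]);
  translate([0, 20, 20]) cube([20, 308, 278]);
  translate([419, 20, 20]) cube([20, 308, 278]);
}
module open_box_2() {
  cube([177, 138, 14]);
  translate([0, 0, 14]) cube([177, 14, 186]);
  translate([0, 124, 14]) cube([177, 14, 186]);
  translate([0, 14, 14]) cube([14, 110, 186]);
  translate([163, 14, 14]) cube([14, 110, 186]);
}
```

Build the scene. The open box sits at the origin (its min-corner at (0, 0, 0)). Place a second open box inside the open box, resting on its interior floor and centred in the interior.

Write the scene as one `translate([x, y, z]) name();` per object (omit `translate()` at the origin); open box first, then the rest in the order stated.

open_box();
translate([131, 105, 20]) open_box_2();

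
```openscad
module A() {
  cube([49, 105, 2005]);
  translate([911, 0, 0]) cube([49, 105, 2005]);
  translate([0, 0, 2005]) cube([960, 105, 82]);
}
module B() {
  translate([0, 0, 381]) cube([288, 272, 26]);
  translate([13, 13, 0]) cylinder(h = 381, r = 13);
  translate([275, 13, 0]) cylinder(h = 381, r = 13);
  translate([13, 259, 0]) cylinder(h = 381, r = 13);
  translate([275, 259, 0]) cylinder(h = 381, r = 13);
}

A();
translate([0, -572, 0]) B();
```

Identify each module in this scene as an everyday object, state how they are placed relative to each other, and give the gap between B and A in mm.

A is a door frame. B is a stool. The stool is on the floor beside the door frame on its −y side. The gap between the stool and the door frame is 300 mm.

The stool's nearest face is 300 mm from the door frame's −y face.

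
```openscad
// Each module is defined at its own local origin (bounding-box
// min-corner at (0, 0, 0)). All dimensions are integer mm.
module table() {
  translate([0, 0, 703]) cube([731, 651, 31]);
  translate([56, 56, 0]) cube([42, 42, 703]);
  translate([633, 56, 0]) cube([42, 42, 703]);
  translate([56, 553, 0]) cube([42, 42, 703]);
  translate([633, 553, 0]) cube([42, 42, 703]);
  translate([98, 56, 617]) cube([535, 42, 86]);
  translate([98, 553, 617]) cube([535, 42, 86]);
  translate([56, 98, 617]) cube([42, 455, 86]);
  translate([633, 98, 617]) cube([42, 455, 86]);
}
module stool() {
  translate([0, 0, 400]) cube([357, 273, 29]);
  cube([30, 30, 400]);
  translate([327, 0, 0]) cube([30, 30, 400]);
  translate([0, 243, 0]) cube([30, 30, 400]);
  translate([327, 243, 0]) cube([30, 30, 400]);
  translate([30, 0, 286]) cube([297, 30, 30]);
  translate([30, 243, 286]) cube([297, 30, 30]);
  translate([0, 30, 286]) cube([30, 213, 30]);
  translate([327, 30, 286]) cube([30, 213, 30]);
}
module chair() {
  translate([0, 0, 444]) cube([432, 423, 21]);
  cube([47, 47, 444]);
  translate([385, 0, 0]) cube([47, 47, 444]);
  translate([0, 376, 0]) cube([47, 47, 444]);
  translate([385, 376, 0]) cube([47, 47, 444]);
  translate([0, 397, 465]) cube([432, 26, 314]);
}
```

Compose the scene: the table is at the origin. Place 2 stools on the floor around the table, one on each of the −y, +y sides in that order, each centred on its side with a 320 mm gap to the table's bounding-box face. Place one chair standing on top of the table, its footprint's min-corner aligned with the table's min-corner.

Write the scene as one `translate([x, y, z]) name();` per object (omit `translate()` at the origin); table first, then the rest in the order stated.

table();
translate([187, -593, 0]) stool();
translate([187, 971, 0]) stool();
translate([0, 0, 734]) chair();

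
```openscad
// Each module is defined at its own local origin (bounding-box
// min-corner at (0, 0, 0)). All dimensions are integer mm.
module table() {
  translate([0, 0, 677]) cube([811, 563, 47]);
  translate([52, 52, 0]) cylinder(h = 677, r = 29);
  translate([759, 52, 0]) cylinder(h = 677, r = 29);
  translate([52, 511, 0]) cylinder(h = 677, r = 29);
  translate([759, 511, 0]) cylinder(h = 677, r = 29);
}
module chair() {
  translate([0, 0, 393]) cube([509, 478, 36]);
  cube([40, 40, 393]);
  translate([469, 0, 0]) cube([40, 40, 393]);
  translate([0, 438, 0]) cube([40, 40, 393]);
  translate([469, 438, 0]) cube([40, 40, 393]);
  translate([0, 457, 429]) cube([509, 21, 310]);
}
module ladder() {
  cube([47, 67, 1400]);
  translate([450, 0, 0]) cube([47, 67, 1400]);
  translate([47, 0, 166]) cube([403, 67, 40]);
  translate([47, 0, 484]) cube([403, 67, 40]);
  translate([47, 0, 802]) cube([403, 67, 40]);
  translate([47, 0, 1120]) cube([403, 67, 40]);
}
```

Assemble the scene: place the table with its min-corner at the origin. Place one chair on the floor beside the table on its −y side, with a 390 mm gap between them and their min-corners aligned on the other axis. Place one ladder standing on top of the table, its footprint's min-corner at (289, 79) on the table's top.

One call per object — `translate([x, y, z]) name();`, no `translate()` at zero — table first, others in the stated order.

table();
translate([0, -868, 0]) chair();
translate([289, 79, 724]) ladder();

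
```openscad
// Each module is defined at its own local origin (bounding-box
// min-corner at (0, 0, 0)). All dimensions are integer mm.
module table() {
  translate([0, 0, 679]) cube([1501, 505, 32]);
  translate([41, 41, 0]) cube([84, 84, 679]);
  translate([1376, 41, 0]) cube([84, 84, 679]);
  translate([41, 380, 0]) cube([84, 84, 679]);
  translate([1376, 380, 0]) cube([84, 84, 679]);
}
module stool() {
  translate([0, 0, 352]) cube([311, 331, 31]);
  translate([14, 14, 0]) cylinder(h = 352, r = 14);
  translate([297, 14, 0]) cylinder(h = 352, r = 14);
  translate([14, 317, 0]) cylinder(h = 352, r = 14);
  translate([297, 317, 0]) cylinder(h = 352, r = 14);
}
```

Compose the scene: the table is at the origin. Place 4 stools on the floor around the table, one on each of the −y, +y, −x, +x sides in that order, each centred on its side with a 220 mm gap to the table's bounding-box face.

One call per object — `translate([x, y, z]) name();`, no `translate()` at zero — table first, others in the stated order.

table();
translate([595, -551, 0]) stool();
translate([595, 725, 0]) stool();
translate([-531, 87, 0]) stool();
translate([1721, 87, 0]) stool();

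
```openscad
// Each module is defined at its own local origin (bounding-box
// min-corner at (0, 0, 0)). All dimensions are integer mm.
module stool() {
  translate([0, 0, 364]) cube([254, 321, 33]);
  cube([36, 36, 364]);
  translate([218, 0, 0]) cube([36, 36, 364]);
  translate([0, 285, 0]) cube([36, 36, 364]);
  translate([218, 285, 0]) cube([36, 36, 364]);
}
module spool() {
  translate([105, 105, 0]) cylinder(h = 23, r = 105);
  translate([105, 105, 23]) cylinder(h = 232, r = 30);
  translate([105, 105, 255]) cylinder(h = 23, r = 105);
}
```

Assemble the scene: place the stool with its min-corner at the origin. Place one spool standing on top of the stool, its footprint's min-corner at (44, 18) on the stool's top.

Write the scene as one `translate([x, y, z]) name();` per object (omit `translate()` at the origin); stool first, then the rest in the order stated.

stool();
translate([44, 18, 397]) spool();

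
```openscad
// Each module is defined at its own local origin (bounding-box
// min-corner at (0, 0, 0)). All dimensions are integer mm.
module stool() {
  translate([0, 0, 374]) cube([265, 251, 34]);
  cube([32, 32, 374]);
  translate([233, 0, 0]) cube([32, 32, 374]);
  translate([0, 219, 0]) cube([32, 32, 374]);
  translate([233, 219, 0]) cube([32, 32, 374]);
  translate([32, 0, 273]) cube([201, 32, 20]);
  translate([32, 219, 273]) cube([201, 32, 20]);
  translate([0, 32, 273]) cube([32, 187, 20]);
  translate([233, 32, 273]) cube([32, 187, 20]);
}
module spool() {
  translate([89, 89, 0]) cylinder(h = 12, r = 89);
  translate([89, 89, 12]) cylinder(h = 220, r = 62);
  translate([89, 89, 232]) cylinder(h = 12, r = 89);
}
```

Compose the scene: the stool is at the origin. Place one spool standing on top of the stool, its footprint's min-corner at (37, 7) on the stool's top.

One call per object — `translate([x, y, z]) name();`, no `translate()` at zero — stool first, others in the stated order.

stool();
translate([37, 7, 408]) spool();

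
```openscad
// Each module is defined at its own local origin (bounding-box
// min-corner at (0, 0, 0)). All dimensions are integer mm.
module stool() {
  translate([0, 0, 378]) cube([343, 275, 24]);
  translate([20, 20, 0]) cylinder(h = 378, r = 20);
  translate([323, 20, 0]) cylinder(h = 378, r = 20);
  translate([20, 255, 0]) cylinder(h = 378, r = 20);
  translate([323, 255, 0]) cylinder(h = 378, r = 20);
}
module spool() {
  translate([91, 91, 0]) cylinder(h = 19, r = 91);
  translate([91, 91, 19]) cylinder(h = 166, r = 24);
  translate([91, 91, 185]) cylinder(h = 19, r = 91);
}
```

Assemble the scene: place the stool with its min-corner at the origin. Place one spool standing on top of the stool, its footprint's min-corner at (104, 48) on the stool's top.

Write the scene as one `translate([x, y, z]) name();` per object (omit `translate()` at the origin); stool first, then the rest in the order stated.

stool();
translate([104, 48, 402]) spool();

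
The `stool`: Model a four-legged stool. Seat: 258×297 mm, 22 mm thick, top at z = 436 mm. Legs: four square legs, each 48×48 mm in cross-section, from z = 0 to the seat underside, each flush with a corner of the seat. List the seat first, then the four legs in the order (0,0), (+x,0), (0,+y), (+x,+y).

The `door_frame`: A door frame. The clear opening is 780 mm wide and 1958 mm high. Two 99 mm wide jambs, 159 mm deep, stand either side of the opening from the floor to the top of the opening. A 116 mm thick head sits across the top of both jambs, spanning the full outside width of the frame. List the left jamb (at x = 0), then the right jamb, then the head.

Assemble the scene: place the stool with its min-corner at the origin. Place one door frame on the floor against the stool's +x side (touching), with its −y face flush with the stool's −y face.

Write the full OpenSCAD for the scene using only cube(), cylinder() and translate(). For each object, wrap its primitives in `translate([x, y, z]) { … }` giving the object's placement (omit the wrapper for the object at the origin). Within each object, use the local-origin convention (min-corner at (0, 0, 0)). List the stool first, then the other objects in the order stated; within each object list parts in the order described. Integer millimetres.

translate([0, 0, 414]) cube([258, 297, 22]);
cube([48, 48, 414]);
translate([210, 0, 0]) cube([48, 48, 414]);
translate([0, 249, 0]) cube([48, 48, 414]);
translate([210, 249, 0]) cube([48, 48, 414]);
translate([258, 0, 0]) {
  cube([99, 159, 1958]);
  translate([879, 0, 0]) cube([99, 159, 1958]);
  translate([0, 0, 1958]) cube([978, 159, 116]);
}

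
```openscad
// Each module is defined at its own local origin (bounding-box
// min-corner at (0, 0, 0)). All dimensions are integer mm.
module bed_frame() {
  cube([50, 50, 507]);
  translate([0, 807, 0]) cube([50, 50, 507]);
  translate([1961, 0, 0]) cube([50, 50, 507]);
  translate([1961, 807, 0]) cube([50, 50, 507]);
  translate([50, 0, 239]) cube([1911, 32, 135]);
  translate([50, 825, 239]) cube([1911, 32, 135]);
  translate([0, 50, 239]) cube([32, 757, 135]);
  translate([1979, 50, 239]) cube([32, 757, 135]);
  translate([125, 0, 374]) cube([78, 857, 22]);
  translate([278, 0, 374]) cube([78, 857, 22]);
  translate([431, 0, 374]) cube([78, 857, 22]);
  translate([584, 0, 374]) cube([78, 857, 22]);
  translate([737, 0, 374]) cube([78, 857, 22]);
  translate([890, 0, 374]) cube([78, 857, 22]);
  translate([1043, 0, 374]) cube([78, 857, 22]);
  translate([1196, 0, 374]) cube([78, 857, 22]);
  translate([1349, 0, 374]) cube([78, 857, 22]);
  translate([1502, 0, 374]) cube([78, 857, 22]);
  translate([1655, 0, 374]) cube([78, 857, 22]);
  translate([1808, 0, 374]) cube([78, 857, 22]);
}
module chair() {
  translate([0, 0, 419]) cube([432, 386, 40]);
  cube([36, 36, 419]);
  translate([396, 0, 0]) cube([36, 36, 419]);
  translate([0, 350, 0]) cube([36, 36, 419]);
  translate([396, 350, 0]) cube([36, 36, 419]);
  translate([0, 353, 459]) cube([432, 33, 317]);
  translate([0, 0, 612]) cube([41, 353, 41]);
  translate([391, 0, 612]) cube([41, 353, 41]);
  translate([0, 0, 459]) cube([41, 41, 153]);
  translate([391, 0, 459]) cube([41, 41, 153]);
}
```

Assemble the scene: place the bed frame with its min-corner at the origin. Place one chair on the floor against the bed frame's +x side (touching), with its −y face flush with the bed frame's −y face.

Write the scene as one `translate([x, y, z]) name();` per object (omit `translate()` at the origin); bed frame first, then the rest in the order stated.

bed_frame();
translate([2011, 0, 0]) chair();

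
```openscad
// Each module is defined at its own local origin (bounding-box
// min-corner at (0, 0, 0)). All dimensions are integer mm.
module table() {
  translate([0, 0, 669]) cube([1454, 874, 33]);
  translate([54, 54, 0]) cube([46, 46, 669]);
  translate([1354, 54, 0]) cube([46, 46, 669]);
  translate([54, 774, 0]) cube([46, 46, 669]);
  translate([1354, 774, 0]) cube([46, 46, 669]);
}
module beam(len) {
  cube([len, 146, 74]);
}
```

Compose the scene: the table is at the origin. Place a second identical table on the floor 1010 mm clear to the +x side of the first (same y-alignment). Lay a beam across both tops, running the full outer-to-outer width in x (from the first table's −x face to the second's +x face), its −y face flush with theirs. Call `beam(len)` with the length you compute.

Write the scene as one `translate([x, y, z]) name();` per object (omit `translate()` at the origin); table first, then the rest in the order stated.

table();
translate([2464, 0, 0]) table();
translate([0, 0, 702]) beam(3918);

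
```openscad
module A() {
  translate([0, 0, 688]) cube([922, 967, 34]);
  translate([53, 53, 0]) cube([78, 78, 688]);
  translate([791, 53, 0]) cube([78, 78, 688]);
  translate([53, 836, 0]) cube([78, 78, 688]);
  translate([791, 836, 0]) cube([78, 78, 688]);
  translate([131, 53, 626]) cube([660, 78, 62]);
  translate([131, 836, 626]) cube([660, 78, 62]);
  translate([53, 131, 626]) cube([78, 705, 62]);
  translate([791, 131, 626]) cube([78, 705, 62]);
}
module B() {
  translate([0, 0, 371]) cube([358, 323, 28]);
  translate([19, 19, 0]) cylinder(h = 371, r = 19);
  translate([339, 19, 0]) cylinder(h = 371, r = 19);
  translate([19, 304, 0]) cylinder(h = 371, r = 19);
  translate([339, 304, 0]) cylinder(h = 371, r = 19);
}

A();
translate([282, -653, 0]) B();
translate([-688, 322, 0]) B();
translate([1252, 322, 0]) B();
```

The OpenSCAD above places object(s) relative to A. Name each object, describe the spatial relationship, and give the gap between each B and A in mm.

A is a table. B is a stool. Three stools sit around the table at the −y, −x, +x sides. The gap between each stool and the table is 330 mm.

Each stool's nearest face is 330 mm from the table's bounding box.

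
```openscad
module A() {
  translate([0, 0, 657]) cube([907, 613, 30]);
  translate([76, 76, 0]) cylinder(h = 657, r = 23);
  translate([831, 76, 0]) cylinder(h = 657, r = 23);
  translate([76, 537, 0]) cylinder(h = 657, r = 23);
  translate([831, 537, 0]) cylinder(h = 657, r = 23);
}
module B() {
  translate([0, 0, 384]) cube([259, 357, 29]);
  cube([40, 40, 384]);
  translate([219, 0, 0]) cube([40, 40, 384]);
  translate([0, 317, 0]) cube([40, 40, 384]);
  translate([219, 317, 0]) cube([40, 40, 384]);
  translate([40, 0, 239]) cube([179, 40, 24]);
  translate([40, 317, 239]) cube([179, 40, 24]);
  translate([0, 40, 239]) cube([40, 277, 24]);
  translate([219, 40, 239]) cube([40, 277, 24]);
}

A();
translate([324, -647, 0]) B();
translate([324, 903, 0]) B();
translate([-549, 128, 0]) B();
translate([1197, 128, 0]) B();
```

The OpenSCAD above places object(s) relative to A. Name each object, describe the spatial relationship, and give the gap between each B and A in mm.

Each stool's nearest face is 290 mm from the table's bounding box.

A is a table. B is a stool. Four stools sit around the table at the −y, +y, −x, +x sides. The gap between each stool and the table is 290 mm.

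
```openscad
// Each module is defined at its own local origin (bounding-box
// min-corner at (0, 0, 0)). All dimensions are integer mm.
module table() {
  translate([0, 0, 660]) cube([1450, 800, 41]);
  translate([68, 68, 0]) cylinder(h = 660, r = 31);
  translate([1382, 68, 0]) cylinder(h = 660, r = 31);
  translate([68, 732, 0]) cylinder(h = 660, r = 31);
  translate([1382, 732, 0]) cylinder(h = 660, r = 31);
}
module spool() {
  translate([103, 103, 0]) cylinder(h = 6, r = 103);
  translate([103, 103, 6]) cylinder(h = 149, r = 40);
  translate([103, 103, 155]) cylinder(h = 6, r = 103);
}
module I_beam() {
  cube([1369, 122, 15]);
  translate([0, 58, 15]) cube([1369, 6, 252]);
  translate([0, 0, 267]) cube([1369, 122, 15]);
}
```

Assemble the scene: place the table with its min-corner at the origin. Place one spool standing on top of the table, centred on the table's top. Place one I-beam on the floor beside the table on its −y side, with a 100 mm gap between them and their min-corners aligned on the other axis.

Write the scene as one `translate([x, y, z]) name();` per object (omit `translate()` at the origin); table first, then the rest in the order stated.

table();
translate([622, 297, 701]) spool();
translate([0, -222, 0]) I_beam();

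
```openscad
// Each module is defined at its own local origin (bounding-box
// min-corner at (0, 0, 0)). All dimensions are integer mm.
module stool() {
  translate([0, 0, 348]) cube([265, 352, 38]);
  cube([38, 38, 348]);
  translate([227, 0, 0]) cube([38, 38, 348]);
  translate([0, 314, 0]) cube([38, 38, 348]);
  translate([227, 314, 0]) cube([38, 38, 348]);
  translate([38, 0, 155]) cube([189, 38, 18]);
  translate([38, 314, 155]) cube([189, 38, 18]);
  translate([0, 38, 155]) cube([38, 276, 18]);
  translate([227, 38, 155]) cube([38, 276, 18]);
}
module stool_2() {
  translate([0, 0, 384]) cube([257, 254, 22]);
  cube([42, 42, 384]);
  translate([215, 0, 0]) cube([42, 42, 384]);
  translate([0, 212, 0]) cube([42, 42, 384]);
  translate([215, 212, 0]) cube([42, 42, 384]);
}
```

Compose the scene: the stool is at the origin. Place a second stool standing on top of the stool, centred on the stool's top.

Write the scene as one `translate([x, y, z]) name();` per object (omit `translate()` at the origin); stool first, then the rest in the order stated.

stool();
translate([4, 49, 386]) stool_2();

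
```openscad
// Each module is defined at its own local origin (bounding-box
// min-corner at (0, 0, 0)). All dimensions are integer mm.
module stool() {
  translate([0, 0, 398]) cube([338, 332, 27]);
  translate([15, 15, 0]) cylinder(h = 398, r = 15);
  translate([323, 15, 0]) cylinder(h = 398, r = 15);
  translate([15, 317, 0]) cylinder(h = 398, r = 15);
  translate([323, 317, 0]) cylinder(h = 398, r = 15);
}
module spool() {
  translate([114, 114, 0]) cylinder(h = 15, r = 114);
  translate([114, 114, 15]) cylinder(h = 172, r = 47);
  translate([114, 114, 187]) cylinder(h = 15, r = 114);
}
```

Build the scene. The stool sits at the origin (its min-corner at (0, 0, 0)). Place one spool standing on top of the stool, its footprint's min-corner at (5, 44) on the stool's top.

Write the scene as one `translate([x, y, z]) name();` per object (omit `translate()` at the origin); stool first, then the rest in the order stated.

stool();
translate([5, 44, 425]) spool();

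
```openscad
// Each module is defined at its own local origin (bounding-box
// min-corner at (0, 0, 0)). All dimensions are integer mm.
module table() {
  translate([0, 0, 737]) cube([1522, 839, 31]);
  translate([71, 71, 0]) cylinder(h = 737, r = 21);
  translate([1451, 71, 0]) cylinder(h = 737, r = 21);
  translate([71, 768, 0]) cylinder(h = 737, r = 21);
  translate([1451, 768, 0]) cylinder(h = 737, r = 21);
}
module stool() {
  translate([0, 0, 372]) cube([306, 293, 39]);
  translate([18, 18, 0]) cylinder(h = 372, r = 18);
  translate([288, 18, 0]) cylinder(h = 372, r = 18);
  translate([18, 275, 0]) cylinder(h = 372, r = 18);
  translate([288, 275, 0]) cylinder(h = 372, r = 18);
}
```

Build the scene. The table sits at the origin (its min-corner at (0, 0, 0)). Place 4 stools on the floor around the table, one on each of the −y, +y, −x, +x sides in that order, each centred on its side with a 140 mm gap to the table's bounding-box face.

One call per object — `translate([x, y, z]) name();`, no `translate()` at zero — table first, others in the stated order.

table();
translate([608, -433, 0]) stool();
translate([608, 979, 0]) stool();
translate([-446, 273, 0]) stool();
translate([1662, 273, 0]) stool();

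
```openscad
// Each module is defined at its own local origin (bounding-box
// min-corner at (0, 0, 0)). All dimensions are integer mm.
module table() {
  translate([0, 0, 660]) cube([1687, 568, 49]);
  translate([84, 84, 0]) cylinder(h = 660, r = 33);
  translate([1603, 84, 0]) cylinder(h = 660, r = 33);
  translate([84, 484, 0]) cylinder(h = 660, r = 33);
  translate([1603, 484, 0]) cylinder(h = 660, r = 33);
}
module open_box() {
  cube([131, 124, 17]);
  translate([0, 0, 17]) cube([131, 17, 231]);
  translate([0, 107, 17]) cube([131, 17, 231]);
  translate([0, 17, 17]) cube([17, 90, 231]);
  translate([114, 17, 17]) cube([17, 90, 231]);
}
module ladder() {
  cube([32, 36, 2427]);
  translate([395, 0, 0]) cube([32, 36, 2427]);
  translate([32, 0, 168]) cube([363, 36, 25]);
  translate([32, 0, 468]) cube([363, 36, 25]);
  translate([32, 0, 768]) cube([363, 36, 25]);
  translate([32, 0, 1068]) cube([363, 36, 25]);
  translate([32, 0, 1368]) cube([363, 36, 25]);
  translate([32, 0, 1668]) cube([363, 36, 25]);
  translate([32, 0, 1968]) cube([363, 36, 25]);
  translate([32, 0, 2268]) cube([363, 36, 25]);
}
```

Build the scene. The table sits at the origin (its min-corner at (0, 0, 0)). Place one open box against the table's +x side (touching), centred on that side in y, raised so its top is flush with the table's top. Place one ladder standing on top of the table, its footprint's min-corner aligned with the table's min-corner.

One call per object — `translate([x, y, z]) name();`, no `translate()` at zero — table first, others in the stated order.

table();
translate([1687, 222, 461]) open_box();
translate([0, 0, 709]) ladder();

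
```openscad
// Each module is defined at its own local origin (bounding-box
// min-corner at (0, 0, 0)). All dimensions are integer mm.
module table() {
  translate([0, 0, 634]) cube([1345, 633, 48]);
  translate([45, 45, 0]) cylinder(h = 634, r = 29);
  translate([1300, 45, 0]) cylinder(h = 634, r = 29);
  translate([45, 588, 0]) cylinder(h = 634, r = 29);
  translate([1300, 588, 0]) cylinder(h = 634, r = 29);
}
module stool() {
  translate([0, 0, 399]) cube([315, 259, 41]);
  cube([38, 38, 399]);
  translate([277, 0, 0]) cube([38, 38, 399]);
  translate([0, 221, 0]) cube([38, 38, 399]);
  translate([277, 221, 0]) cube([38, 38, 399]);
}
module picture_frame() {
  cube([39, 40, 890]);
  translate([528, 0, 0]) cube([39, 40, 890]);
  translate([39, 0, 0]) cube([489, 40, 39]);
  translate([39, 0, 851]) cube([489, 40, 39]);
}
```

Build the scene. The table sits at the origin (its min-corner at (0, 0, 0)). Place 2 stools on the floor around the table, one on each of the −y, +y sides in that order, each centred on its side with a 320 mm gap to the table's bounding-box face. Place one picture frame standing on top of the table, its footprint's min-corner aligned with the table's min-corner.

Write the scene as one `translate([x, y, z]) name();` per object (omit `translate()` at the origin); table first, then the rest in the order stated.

table();
translate([515, -579, 0]) stool();
translate([515, 953, 0]) stool();
translate([0, 0, 682]) picture_frame();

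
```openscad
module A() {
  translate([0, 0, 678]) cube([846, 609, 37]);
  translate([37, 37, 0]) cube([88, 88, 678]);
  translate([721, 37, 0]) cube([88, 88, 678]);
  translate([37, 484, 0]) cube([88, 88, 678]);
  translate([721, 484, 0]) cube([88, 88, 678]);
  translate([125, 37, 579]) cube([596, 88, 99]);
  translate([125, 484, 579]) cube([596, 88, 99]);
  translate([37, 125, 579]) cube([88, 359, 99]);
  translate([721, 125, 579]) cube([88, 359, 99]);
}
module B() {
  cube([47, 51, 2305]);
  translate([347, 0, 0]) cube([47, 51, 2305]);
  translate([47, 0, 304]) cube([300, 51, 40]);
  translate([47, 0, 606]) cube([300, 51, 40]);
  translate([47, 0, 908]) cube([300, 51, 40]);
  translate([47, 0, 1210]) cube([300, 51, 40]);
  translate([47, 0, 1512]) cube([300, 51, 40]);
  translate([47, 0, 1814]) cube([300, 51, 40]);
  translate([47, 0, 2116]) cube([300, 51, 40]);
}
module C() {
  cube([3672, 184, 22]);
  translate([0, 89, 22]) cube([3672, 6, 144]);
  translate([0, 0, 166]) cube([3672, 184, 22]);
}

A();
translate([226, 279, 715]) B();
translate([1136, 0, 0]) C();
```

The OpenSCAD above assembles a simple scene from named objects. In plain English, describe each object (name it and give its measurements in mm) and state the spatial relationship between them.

A is a table with a 846×609 mm rectangular top, 37 mm thick, top surface at z = 715 mm, supported by four 88×88 mm square legs, each inset 37 mm from the nearest pair of top edges, running from the floor. Four apron rails, 88 mm thick and 99 mm tall, run between adjacent legs with their top edges flush with the underside of the top and their outer faces flush with the legs' outer faces.

B is a wooden ladder with two side rails of 47×51 mm section and 2305 mm height, set 394 mm apart overall. Between them run 7 rectangular rungs (51 mm deep, 40 mm thick), front faces flush with the rails' −y face. The bottom of the first rung is 304 mm above the floor and each subsequent rung is 302 mm higher than the one below.

C is an I-beam lying along x, 3672 mm long. Overall section height 188 mm. Two flanges 184 mm wide (y) and 22 mm thick, one on the floor and one at the top; a web 6 mm thick runs between them, centred on the flange width.

The ladder is on top of the table, centred. The I-beam is on the floor beside the table on its +x side.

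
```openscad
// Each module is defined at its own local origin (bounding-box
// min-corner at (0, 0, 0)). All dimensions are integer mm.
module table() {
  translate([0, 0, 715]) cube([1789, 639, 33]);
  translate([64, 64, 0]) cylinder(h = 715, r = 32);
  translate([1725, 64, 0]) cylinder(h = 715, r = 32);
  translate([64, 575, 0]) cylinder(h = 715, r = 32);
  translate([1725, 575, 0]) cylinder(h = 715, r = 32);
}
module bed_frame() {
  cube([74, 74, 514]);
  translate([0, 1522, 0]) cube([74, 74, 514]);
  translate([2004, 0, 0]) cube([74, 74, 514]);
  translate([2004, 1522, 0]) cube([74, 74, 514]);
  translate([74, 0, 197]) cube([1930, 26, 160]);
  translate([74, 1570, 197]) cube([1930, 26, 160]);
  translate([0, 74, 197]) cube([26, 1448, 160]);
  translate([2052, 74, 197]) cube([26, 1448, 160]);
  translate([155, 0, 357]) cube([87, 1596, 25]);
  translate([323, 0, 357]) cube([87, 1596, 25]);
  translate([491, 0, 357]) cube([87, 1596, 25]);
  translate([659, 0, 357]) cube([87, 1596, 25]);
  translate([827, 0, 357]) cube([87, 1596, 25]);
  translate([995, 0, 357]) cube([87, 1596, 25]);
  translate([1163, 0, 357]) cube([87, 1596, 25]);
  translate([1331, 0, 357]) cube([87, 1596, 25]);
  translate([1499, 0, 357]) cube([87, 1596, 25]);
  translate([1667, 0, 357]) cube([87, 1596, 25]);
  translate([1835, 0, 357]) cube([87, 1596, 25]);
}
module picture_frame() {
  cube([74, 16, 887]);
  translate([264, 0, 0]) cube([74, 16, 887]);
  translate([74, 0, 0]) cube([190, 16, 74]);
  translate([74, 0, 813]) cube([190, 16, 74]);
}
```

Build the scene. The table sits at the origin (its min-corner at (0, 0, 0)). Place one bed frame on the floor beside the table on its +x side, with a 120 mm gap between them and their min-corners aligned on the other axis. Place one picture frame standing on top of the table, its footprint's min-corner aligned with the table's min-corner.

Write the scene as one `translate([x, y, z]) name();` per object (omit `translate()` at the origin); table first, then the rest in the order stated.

table();
translate([1909, 0, 0]) bed_frame();
translate([0, 0, 748]) picture_frame();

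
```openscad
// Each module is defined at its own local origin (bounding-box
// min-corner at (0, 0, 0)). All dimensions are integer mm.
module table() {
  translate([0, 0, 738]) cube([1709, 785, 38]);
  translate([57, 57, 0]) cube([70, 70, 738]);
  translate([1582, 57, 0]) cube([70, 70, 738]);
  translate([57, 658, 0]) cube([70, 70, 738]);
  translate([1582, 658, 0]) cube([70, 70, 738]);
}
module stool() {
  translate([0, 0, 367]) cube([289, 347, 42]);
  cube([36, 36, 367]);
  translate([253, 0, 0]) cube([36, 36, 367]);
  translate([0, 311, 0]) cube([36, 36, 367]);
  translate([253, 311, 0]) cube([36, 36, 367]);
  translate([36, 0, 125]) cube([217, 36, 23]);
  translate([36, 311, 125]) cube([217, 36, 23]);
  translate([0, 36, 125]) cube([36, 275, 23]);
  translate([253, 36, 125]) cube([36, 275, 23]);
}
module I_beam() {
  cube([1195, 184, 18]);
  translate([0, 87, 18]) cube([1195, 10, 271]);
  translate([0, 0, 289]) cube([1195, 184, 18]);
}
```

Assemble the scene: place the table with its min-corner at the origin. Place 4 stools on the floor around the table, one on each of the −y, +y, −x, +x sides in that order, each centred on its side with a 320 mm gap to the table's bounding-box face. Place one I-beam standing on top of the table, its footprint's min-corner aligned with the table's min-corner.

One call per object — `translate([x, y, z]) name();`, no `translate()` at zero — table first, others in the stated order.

table();
translate([710, -667, 0]) stool();
translate([710, 1105, 0]) stool();
translate([-609, 219, 0]) stool();
translate([2029, 219, 0]) stool();
translate([0, 0, 776]) I_beam();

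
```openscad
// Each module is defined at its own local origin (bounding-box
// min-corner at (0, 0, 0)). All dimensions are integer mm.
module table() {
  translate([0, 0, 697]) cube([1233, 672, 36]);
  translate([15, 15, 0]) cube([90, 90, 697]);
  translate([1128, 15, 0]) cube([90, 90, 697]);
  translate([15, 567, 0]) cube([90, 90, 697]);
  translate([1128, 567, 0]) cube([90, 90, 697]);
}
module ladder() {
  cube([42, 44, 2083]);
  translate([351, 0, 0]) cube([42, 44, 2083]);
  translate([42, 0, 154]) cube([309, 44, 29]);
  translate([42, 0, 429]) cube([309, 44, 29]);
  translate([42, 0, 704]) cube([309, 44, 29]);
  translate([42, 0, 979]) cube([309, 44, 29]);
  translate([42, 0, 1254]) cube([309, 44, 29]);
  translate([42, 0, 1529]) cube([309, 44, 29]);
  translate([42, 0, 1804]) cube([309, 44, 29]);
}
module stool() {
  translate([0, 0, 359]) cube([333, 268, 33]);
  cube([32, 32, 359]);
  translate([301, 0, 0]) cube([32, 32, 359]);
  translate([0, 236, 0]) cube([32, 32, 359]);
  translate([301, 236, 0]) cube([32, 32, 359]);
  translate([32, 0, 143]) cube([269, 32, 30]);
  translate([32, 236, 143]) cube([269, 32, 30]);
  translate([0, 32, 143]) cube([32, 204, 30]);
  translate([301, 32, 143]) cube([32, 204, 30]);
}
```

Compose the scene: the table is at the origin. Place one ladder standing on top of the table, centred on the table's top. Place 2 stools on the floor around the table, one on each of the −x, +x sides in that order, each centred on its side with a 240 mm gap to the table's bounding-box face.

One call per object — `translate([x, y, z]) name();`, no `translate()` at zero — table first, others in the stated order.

table();
translate([420, 314, 733]) ladder();
translate([-573, 202, 0]) stool();
translate([1473, 202, 0]) stool();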